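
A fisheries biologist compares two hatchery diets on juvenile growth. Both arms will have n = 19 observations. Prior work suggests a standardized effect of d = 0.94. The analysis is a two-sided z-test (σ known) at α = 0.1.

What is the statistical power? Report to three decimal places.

Power ≈ 0.895

Noncentrality parameter: δ = d·√(n/2) = 0.94 × √(19/2) = 2.8973
Two-sided α = 0.1 → critical value z_{0.05} = 1.645.
Power = Φ(δ − 1.645) + Φ(−δ − 1.645) = Φ(1.252) + Φ(-4.542) = 0.8948 + 0.0000 = 0.8948.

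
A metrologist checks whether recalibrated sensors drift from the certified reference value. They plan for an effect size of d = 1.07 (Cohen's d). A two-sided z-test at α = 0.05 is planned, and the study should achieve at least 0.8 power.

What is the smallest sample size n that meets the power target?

Set Φ(δ − 1.960) = 0.8; then δ − 1.960 = Φ⁻¹(0.8) = 0.842, giving δ = 2.802.
(For δ > 0 the lower-tail rejection region contributes negligibly to power, so the one-term inversion is standard.)
δ = d·√n ⇒ n = (δ/d)² = (2.802 / 1.07)² = 6.86.
Rounding up, n = 7.

n = 7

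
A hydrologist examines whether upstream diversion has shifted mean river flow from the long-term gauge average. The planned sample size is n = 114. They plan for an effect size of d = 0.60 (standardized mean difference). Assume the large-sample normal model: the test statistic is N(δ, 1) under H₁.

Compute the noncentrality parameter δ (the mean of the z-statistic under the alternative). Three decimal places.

The noncentrality parameter scales effect size by the design's sample-size factor: δ = d·√n = 0.60 × √114 = 6.4062

δ ≈ 6.406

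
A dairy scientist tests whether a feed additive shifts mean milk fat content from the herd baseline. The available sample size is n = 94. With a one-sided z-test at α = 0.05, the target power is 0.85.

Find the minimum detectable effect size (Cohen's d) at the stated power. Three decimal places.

d ≈ 0.277

Need Φ(δ − 1.645) = 0.85, so δ = 1.645 + 1.036 = 2.681.
δ = d·√n ⇒ d = δ/√n = 2.681/√94 = 0.2766.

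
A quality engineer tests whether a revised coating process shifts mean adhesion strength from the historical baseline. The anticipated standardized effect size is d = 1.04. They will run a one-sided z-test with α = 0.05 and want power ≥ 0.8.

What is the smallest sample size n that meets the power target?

n = 6

For power 0.8 need Φ(δ − z_{0.05}) = 0.8, so δ = z_{0.05} + z_{0.20} = 1.645 + 0.842 = 2.486.
δ = d·√n ⇒ n = (δ/d)² = (2.486 / 1.04)² = 5.72.
Round up to the next whole unit.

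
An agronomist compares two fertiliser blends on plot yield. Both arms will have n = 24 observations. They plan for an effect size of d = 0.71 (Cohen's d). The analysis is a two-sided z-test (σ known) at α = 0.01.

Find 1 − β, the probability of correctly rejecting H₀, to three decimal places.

Power ≈ 0.454

Noncentrality parameter: δ = d·√(n/2) = 0.71 × √(24/2) = 2.4595
Two-sided α = 0.01 → critical value z_{0.005} = 2.576.
Power = Φ(δ − 2.576) + Φ(−δ − 2.576) = Φ(-0.116) + Φ(-5.035) = 0.4537 + 0.0000 = 0.4537.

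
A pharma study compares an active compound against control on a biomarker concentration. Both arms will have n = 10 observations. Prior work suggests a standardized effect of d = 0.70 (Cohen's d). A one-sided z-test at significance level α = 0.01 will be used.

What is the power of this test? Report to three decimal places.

Noncentrality parameter: δ = d·√(n/2) = 0.70 × √(10/2) = 1.5652
One-sided α = 0.01 → critical value z_{0.01} = 2.326.
Power = Φ(δ − 2.326) = Φ(-0.761) = 0.2233.

Power ≈ 0.223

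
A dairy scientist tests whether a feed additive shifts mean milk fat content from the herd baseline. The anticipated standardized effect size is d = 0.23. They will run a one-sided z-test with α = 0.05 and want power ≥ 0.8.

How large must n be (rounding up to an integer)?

Set Φ(δ − 1.645) = 0.8; then δ − 1.645 = Φ⁻¹(0.8) = 0.842, giving δ = 2.486.
δ = d·√n ⇒ n = (δ/d)² = (2.486 / 0.23)² = 116.87.
Round up to the next whole unit.

n = 117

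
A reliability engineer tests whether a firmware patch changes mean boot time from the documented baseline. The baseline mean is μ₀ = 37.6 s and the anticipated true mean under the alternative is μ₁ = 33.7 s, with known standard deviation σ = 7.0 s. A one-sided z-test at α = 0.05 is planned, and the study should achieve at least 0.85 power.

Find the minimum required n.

n = 24

Standardized effect: d = |μ₁ − μ₀| / σ = |33.7 − 37.6| / 7.0 = 0.5571
Set Φ(δ − 1.645) = 0.85; then δ − 1.645 = Φ⁻¹(0.85) = 1.036, giving δ = 2.681.
δ = d·√n ⇒ n = (δ/d)² = (2.681 / 0.5571)² = 23.16.
Round up to the next whole unit.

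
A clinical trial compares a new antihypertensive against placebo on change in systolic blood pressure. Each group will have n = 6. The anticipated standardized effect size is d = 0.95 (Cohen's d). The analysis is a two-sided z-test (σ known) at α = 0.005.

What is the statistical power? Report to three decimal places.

Noncentrality parameter: δ = d·√(n/2) = 0.95 × √(6/2) = 1.6454
Two-sided α = 0.005 → critical value z_{0.0025} = 2.807.
Power = Φ(δ − 2.807) + Φ(−δ − 2.807) = Φ(-1.162) + Φ(-4.452) = 0.1227 + 0.0000 = 0.1227.

Power ≈ 0.123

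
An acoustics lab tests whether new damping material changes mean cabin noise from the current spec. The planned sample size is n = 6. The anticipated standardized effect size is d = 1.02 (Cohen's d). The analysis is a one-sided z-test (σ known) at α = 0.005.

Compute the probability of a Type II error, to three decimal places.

β ≈ 0.531

Noncentrality parameter: δ = d·√n = 1.02 × √6 = 2.4985
One-sided α = 0.005 → critical value z_{0.005} = 2.576.
Power = Φ(δ − 2.576) = Φ(-0.077) = 0.4692.
Type II error: β = 1 − power = 1 − 0.4692 = 0.5308.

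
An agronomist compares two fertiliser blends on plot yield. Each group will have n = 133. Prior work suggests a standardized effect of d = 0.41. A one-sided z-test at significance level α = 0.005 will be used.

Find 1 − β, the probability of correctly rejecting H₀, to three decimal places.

Power ≈ 0.779

Noncentrality parameter: δ = d·√(n/2) = 0.41 × √(133/2) = 3.3434
One-sided α = 0.005 → critical value z_{0.005} = 2.576.
Power = P(Z > 2.576 − δ) = Φ(0.768) = 0.7786.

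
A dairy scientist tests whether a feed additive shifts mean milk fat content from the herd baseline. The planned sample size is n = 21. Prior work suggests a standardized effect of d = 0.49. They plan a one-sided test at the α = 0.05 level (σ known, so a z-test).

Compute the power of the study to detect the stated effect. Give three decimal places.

Noncentrality parameter: δ = d·√n = 0.49 × √21 = 2.2455
Critical value for a one-sided test at α = 0.05: z_α = 1.645.
Power = Φ(δ − 1.645) = Φ(0.601) = 0.7259.

Power ≈ 0.726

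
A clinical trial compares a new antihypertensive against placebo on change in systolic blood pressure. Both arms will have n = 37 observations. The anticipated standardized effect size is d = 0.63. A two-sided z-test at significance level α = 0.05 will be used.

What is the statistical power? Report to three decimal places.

Power ≈ 0.773

Noncentrality parameter: δ = d·√(n/2) = 0.63 × √(37/2) = 2.7097
Two-sided α = 0.05 → critical value z_{0.025} = 1.960.
Power = Φ(δ − 1.960) + Φ(−δ − 1.960) = Φ(0.750) + Φ(-4.670) = 0.7733 + 0.0000 = 0.7733.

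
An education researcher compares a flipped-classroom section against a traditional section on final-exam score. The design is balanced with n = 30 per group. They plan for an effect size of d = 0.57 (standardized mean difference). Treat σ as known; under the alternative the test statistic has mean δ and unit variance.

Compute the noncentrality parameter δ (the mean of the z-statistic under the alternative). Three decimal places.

δ = d·√(n/2) = 0.57 × √(30/2) = 2.2076

δ ≈ 2.208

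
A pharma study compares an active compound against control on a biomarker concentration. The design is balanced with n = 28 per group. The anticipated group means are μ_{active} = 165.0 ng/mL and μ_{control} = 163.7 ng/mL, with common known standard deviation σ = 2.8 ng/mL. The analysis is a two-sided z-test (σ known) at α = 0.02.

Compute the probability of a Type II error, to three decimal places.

β ≈ 0.722

Standardized effect: d = |μ_{active} − μ_{control}| / σ = |165.0 − 163.7| / 2.8 = 0.4643
Noncentrality parameter: δ = d·√(n/2) = 0.4643 × √(28/2) = 1.7372
Critical value for a two-sided test at α = 0.02: z_{α/2} = 2.326.
Power = Φ(δ − 2.326) + Φ(−δ − 2.326) = Φ(-0.589) + Φ(-4.064) = 0.2779 + 0.0000 = 0.2779.
Type II error: β = 1 − power = 1 − 0.2779 = 0.7221.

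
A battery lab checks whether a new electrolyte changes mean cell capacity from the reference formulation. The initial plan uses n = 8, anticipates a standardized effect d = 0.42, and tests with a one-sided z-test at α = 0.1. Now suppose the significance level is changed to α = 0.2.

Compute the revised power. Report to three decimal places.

δ = d·√n = 0.42 × √8 = 1.1879 (unchanged). New critical value: z_{0.2} = 0.842.
Revised power = P(Z > 0.842 − δ) = Φ(0.346) = 0.6354.

Power ≈ 0.635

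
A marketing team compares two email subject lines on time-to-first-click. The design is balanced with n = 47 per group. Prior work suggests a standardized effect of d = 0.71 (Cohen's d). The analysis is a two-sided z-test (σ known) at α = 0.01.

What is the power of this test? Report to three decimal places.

Power ≈ 0.807

Noncentrality parameter: δ = d·√(n/2) = 0.71 × √(47/2) = 3.4419
Two-sided α = 0.01 → critical value z_{0.005} = 2.576.
Power = Φ(δ − 2.576) + Φ(−δ − 2.576) = Φ(0.866) + Φ(-6.018) = 0.8068 + 0.0000 = 0.8068.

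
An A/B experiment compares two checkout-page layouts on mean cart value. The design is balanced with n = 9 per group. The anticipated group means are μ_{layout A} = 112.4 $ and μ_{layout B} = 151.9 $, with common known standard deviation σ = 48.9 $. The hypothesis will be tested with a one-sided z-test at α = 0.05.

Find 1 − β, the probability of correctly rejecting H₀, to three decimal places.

Power ≈ 0.527

Standardized effect: d = |μ_{layout A} − μ_{layout B}| / σ = |112.4 − 151.9| / 48.9 = 0.8078
Noncentrality parameter: δ = d·√(n/2) = 0.8078 × √(9/2) = 1.7135
Critical value for a one-sided test at α = 0.05: z_α = 1.645.
Power = P(Z > 1.645 − δ) = Φ(0.069) = 0.5274.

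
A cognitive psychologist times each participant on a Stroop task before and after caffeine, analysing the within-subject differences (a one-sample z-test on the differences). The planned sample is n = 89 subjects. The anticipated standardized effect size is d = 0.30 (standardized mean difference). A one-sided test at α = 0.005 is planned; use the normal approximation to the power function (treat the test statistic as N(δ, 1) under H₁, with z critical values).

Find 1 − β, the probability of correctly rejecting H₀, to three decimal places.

Power ≈ 0.600

Noncentrality parameter: δ = d·√n = 0.30 × √89 = 2.8302
One-sided α = 0.005 → critical value z_{0.005} = 2.576.
Power = Φ(δ − 2.576) = Φ(0.254) = 0.6004.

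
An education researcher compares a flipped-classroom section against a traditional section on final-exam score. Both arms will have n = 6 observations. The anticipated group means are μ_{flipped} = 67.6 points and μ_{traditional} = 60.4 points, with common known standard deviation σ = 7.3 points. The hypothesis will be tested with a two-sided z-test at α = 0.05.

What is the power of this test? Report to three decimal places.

Power ≈ 0.401

Standardized effect: d = |μ_{flipped} − μ_{traditional}| / σ = |67.6 − 60.4| / 7.3 = 0.9863
Noncentrality parameter: δ = d·√(n/2) = 0.9863 × √(6/2) = 1.7083
Two-sided α = 0.05 → critical value z_{0.025} = 1.960.
Power = Φ(δ − 1.960) + Φ(−δ − 1.960) = Φ(-0.252) + Φ(-3.668) = 0.4007 + 0.0001 = 0.4008.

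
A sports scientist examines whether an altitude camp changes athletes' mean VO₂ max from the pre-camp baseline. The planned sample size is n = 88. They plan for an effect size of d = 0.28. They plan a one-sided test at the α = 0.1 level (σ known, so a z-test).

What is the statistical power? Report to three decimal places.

Power ≈ 0.911

Noncentrality parameter: δ = d·√n = 0.28 × √88 = 2.6266
One-sided α = 0.1 → critical value z_{0.1} = 1.282.
Power = P(Z > 1.282 − δ) = Φ(1.345) = 0.9107.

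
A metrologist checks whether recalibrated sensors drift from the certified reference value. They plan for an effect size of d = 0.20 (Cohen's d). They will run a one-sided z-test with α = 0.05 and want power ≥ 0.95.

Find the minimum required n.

Set Φ(δ − 1.645) = 0.95; then δ − 1.645 = Φ⁻¹(0.95) = 1.645, giving δ = 3.290.
δ = d·√n ⇒ n = (δ/d)² = (3.290 / 0.20)² = 270.55.
Rounding up, n = 271.

n = 271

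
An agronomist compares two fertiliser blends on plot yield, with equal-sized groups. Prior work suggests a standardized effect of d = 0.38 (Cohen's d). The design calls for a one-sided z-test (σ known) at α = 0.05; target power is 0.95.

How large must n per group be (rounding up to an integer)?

For power 0.95 need Φ(δ − z_{0.05}) = 0.95, so δ = z_{0.05} + z_{0.05} = 1.645 + 1.645 = 3.290.
δ = d·√(n/2) ⇒ n = 2(δ/d)² = 2 × (3.290 / 0.38)² = 149.89.
Round up to the next whole unit.

n = 150 per group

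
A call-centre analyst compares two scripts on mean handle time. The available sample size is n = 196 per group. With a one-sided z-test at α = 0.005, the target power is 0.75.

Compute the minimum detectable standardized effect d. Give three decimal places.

Required noncentrality: δ = z_{0.005} + z_{0.25} = 2.576 + 0.674 = 3.250.
δ = d·√(n/2) ⇒ d = δ/√(n/2) = 3.250/√(196/2) = 0.3283.

d ≈ 0.328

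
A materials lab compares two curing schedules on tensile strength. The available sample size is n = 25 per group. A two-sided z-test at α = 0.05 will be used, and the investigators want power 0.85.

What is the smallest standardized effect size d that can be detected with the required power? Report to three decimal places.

Need Φ(δ − 1.960) = 0.85, so δ = 1.960 + 1.036 = 2.996.
(The second rejection-region term Φ(−δ − z_{α/2}) is negligible and dropped.)
δ = d·√(n/2) ⇒ d = δ/√(n/2) = 2.996/√(25/2) = 0.8475.

d ≈ 0.848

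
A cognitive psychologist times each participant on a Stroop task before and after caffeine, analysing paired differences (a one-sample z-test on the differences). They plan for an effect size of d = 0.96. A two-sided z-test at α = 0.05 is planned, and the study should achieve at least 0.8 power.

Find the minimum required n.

Set Φ(δ − 1.960) = 0.8; then δ − 1.960 = Φ⁻¹(0.8) = 0.842, giving δ = 2.802.
(The Φ(−δ − z_{α/2}) term is vanishingly small for δ > 0 and is dropped in the standard sample-size formula.)
δ = d·√n ⇒ n = (δ/d)² = (2.802 / 0.96)² = 8.52.
Round up to the next whole unit.

n = 9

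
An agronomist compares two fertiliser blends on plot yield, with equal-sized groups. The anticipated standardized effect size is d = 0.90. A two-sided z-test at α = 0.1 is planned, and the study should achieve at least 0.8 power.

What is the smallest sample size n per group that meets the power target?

n = 16 per group

For power 0.8 need Φ(δ − z_{0.05}) = 0.8, so δ = z_{0.05} + z_{0.20} = 1.645 + 0.842 = 2.486.
(Ignoring the negligible lower-tail rejection probability gives the usual closed-form inversion.)
δ = d·√(n/2) ⇒ n = 2(δ/d)² = 2 × (2.486 / 0.90)² = 15.27.
Round up to the next whole unit.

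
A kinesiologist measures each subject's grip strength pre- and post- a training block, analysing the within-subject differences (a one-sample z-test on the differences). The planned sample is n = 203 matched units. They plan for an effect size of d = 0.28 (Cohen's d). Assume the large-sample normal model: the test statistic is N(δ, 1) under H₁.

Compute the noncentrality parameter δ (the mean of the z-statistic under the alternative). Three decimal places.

δ ≈ 3.989

δ = d·√n = 0.28 × √203 = 3.9894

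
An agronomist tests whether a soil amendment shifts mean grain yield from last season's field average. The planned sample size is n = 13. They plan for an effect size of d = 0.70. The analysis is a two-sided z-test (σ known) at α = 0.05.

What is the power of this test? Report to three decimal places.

Noncentrality parameter: δ = d·√n = 0.70 × √13 = 2.5239
Two-sided α = 0.05 → critical value z_{0.025} = 1.960.
Power = Φ(δ − 1.960) + Φ(−δ − 1.960) = Φ(0.564) + Φ(-4.484) = 0.7136 + 0.0000 = 0.7136.

Power ≈ 0.714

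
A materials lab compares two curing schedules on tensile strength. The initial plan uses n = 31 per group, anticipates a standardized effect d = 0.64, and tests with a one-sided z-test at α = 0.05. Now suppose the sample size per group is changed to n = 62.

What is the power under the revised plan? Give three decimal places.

With n = 62 per group: δ = d·√(n/2) = 0.64 × √(62/2) = 3.5634. Critical value z_{0.05} = 1.645.
Revised power = Φ(δ − 1.645) = Φ(1.919) = 0.9725.

Power ≈ 0.972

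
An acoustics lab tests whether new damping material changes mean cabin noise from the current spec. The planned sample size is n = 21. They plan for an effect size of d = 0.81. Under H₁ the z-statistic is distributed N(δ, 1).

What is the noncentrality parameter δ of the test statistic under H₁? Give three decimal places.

δ = d·√n = 0.81 × √21 = 3.7119

δ ≈ 3.712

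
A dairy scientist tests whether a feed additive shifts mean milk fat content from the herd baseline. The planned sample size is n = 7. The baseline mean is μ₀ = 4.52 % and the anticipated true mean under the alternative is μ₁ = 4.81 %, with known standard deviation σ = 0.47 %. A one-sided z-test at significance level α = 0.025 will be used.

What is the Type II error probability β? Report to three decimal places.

Standardized effect: d = |μ₁ − μ₀| / σ = |4.81 − 4.52| / 0.47 = 0.6170
Noncentrality parameter: δ = d·√n = 0.6170 × √7 = 1.6325
One-sided α = 0.025 → critical value z_{0.025} = 1.960.
Power = Φ(δ − 1.960) = Φ(-0.327) = 0.3717.
Type II error: β = 1 − power = 1 − 0.3717 = 0.6283.

β ≈ 0.628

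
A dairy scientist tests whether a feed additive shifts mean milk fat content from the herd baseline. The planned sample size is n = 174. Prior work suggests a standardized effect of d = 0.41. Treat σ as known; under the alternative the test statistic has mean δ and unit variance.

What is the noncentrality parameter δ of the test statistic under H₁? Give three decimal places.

δ ≈ 5.408

δ = d·√n = 0.41 × √174 = 5.4083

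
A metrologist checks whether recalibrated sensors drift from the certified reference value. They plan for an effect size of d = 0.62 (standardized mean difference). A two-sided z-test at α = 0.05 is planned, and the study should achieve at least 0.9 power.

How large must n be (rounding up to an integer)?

Set Φ(δ − 1.960) = 0.9; then δ − 1.960 = Φ⁻¹(0.9) = 1.282, giving δ = 3.242.
(For δ > 0 the lower-tail rejection region contributes negligibly to power, so the one-term inversion is standard.)
δ = d·√n ⇒ n = (δ/d)² = (3.242 / 0.62)² = 27.33.
Round up to the next whole unit.

n = 28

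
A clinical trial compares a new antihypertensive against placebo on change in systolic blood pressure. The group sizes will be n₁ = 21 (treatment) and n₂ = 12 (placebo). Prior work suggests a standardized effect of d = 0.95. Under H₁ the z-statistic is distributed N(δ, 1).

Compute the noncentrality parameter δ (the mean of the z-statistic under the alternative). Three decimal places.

The noncentrality parameter scales effect size by the design's sample-size factor: δ = d / √(1/n₁ + 1/n₂) = 0.95 / √(1/21 + 1/12) = 2.6252

δ ≈ 2.625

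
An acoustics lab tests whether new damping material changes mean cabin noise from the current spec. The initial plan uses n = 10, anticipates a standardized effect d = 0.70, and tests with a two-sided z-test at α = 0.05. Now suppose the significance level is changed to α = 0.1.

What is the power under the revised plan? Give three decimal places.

Power ≈ 0.715

δ = d·√n = 0.70 × √10 = 2.2136 (unchanged). New critical value: z_{0.05} = 1.645.
Revised power = Φ(δ − 1.645) + Φ(−δ − 1.645) = Φ(0.569) + Φ(-3.858) = 0.7152 + 0.0001 = 0.7153.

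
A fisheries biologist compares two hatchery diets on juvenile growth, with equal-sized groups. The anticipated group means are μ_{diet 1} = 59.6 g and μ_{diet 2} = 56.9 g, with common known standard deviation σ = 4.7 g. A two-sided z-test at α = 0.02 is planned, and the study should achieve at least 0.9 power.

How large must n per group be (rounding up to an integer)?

Standardized effect: d = |μ_{diet 1} − μ_{diet 2}| / σ = |59.6 − 56.9| / 4.7 = 0.5745
For power 0.9 need Φ(δ − z_{0.01}) = 0.9, so δ = z_{0.01} + z_{0.10} = 2.326 + 1.282 = 3.608.
(For δ > 0 the lower-tail rejection region contributes negligibly to power, so the one-term inversion is standard.)
δ = d·√(n/2) ⇒ n = 2(δ/d)² = 2 × (3.608 / 0.5745)² = 78.89.
Rounding up, n = 79 per group.

n = 79 per group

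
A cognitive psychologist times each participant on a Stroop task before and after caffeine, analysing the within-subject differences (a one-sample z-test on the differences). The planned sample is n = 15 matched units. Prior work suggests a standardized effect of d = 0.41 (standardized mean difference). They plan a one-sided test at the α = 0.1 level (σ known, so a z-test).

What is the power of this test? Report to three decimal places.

Noncentrality parameter: δ = d·√n = 0.41 × √15 = 1.5879
Critical value for a one-sided test at α = 0.1: z_α = 1.282.
Power = P(Z > 1.282 − δ) = Φ(0.306) = 0.6203.

Power ≈ 0.620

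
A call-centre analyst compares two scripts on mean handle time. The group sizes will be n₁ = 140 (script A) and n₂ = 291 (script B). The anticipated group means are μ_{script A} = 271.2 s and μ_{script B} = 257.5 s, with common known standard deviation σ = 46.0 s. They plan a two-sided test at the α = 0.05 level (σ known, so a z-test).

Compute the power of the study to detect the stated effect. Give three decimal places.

Standardized effect: d = |μ_{script A} − μ_{script B}| / σ = |271.2 − 257.5| / 46.0 = 0.2978
Noncentrality parameter: δ = d / √(1/n₁ + 1/n₂) = 0.2978 / √(1/140 + 1/291) = 2.8956
Two-sided α = 0.05 → critical value z_{0.025} = 1.960.
Power = Φ(δ − 1.960) + Φ(−δ − 1.960) = Φ(0.936) + Φ(-4.856) = 0.8253 + 0.0000 = 0.8253.

Power ≈ 0.825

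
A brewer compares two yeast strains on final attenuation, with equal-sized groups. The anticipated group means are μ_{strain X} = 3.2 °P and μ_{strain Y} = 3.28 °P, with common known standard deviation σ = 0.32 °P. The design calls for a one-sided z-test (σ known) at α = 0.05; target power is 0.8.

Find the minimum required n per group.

Standardized effect: d = |μ_{strain X} − μ_{strain Y}| / σ = |3.2 − 3.28| / 0.32 = 0.2500
Set Φ(δ − 1.645) = 0.8; then δ − 1.645 = Φ⁻¹(0.8) = 0.842, giving δ = 2.486.
δ = d·√(n/2) ⇒ n = 2(δ/d)² = 2 × (2.486 / 0.2500)² = 197.84.
Rounding up, n = 198 per group.

n = 198 per group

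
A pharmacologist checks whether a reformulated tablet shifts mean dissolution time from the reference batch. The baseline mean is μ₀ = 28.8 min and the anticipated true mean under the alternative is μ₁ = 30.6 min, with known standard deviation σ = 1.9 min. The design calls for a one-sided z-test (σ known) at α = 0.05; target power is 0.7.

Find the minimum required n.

Standardized effect: d = |μ₁ − μ₀| / σ = |30.6 − 28.8| / 1.9 = 0.9474
Set Φ(δ − 1.645) = 0.7; then δ − 1.645 = Φ⁻¹(0.7) = 0.524, giving δ = 2.169.
δ = d·√n ⇒ n = (δ/d)² = (2.169 / 0.9474)² = 5.24.
Round up to the next whole unit.

n = 6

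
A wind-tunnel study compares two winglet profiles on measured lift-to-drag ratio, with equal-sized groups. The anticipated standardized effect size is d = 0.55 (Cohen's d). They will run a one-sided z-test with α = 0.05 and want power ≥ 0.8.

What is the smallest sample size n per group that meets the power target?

n = 41 per group

Set Φ(δ − 1.645) = 0.8; then δ − 1.645 = Φ⁻¹(0.8) = 0.842, giving δ = 2.486.
δ = d·√(n/2) ⇒ n = 2(δ/d)² = 2 × (2.486 / 0.55)² = 40.88.
Round up to the next whole unit.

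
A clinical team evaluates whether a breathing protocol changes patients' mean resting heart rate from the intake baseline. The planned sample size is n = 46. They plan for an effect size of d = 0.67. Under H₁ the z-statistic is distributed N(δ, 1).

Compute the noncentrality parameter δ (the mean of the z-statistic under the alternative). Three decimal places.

δ ≈ 4.544

δ = d·√n = 0.67 × √46 = 4.5442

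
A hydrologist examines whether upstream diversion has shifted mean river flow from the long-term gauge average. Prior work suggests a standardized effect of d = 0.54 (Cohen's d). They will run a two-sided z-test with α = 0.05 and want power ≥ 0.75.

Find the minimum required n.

n = 24

Set Φ(δ − 1.960) = 0.75; then δ − 1.960 = Φ⁻¹(0.75) = 0.674, giving δ = 2.634.
(Ignoring the negligible lower-tail rejection probability gives the usual closed-form inversion.)
δ = d·√n ⇒ n = (δ/d)² = (2.634 / 0.54)² = 23.80.
Rounding up, n = 24.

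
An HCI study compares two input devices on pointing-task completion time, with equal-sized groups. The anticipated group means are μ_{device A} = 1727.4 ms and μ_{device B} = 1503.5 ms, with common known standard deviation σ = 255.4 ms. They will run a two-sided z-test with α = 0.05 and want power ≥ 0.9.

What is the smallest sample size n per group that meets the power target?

Standardized effect: d = |μ_{device A} − μ_{device B}| / σ = |1727.4 − 1503.5| / 255.4 = 0.8767
Set Φ(δ − 1.960) = 0.9; then δ − 1.960 = Φ⁻¹(0.9) = 1.282, giving δ = 3.242.
(For δ > 0 the lower-tail rejection region contributes negligibly to power, so the one-term inversion is standard.)
δ = d·√(n/2) ⇒ n = 2(δ/d)² = 2 × (3.242 / 0.8767)² = 27.34.
Round up to the next whole unit.

n = 28 per group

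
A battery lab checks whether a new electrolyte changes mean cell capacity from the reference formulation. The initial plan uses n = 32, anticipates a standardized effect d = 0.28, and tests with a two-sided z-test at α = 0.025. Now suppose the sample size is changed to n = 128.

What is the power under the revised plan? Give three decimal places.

With n = 128: δ = d·√n = 0.28 × √128 = 3.1678. Critical value z_{0.0125} = 2.241.
Revised power = Φ(δ − 2.241) + Φ(−δ − 2.241) = Φ(0.926) + Φ(-5.409) = 0.8229 + 0.0000 = 0.8229.

Power ≈ 0.823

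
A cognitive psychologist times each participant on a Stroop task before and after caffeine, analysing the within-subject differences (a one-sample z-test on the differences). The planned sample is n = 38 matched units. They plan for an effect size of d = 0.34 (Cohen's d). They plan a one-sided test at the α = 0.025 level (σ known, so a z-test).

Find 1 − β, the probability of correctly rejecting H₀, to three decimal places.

Power ≈ 0.554

Noncentrality parameter: δ = d·√n = 0.34 × √38 = 2.0959
One-sided α = 0.025 → critical value z_{0.025} = 1.960.
Power = Φ(δ − 1.960) = Φ(0.136) = 0.5541.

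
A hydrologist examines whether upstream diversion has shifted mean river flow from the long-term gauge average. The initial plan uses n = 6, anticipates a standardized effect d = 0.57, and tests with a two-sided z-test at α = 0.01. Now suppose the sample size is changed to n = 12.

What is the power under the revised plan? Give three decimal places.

With n = 12: δ = d·√n = 0.57 × √12 = 1.9745. Critical value z_{0.005} = 2.576.
Revised power = Φ(δ − 2.576) + Φ(−δ − 2.576) = Φ(-0.601) + Φ(-4.550) = 0.2738 + 0.0000 = 0.2738.

Power ≈ 0.274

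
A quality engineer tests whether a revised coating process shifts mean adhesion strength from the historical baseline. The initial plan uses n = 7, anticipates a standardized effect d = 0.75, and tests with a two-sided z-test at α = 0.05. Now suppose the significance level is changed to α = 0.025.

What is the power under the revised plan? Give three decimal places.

Power ≈ 0.399

δ = d·√n = 0.75 × √7 = 1.9843 (unchanged). New critical value: z_{0.0125} = 2.241.
Revised power = Φ(δ − 2.241) + Φ(−δ − 2.241) = Φ(-0.257) + Φ(-4.226) = 0.3986 + 0.0000 = 0.3986.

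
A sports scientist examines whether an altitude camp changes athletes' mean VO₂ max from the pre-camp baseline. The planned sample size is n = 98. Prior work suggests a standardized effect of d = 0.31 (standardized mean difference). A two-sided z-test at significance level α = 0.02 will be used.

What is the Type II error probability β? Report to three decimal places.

β ≈ 0.229

Noncentrality parameter: δ = d·√n = 0.31 × √98 = 3.0688
Critical value for a two-sided test at α = 0.02: z_{α/2} = 2.326.
Power = Φ(δ − 2.326) + Φ(−δ − 2.326) = Φ(0.742) + Φ(-5.395) = 0.7711 + 0.0000 = 0.7711.
Type II error: β = 1 − power = 1 − 0.7711 = 0.2289.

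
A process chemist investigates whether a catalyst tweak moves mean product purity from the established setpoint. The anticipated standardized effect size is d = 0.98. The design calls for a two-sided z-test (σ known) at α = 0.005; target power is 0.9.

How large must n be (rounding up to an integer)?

For power 0.9 need Φ(δ − z_{0.0025}) = 0.9, so δ = z_{0.0025} + z_{0.10} = 2.807 + 1.282 = 4.089.
(The Φ(−δ − z_{α/2}) term is vanishingly small for δ > 0 and is dropped in the standard sample-size formula.)
δ = d·√n ⇒ n = (δ/d)² = (4.089 / 0.98)² = 17.41.
Rounding up, n = 18.

n = 18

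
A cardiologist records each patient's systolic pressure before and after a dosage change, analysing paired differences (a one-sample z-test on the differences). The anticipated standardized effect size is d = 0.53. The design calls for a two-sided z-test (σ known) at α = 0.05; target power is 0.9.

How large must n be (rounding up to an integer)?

Set Φ(δ − 1.960) = 0.9; then δ − 1.960 = Φ⁻¹(0.9) = 1.282, giving δ = 3.242.
(Ignoring the negligible lower-tail rejection probability gives the usual closed-form inversion.)
δ = d·√n ⇒ n = (δ/d)² = (3.242 / 0.53)² = 37.41.
Round up to the next whole unit.

n = 38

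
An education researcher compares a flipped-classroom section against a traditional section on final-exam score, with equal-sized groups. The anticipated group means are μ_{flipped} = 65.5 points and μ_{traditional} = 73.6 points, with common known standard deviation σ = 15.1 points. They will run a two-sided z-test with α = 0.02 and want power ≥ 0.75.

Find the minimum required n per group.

n = 63 per group

Standardized effect: d = |μ_{flipped} − μ_{traditional}| / σ = |65.5 − 73.6| / 15.1 = 0.5364
For power 0.75 need Φ(δ − z_{0.01}) = 0.75, so δ = z_{0.01} + z_{0.25} = 2.326 + 0.674 = 3.001.
(For δ > 0 the lower-tail rejection region contributes negligibly to power, so the one-term inversion is standard.)
δ = d·√(n/2) ⇒ n = 2(δ/d)² = 2 × (3.001 / 0.5364)² = 62.59.
Round up to the next whole unit.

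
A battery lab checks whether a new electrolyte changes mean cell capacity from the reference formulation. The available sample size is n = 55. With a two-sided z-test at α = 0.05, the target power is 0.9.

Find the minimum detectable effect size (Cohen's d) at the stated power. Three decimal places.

Need Φ(δ − 1.960) = 0.9, so δ = 1.960 + 1.282 = 3.242.
(The second rejection-region term Φ(−δ − z_{α/2}) is negligible and dropped.)
δ = d·√n ⇒ d = δ/√n = 3.242/√55 = 0.4371.

d ≈ 0.437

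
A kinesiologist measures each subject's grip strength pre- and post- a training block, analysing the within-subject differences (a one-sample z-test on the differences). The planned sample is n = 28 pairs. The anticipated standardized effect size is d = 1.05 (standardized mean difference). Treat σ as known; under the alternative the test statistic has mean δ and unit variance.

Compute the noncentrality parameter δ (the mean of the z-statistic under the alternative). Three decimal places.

The noncentrality parameter scales effect size by the design's sample-size factor: δ = d·√n = 1.05 × √28 = 5.5561

δ ≈ 5.556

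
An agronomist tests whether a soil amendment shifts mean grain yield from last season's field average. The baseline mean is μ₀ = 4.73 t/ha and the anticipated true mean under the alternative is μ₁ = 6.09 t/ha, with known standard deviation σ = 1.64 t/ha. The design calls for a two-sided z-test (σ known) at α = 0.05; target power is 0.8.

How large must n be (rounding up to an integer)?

Standardized effect: d = |μ₁ − μ₀| / σ = |6.09 − 4.73| / 1.64 = 0.8293
For power 0.8 need Φ(δ − z_{0.025}) = 0.8, so δ = z_{0.025} + z_{0.20} = 1.960 + 0.842 = 2.802.
(Ignoring the negligible lower-tail rejection probability gives the usual closed-form inversion.)
δ = d·√n ⇒ n = (δ/d)² = (2.802 / 0.8293)² = 11.41.
Rounding up, n = 12.

n = 12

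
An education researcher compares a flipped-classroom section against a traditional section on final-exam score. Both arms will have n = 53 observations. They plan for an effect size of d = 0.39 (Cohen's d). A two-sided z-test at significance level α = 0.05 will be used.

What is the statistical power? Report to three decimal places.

Power ≈ 0.519

Noncentrality parameter: δ = d·√(n/2) = 0.39 × √(53/2) = 2.0076
Two-sided α = 0.05 → critical value z_{0.025} = 1.960.
Power = Φ(δ − 1.960) + Φ(−δ − 1.960) = Φ(0.048) + Φ(-3.968) = 0.5190 + 0.0000 = 0.5191.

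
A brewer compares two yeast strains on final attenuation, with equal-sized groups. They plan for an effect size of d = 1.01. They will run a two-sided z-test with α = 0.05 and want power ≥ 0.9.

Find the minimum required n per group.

For power 0.9 need Φ(δ − z_{0.025}) = 0.9, so δ = z_{0.025} + z_{0.10} = 1.960 + 1.282 = 3.242.
(For δ > 0 the lower-tail rejection region contributes negligibly to power, so the one-term inversion is standard.)
δ = d·√(n/2) ⇒ n = 2(δ/d)² = 2 × (3.242 / 1.01)² = 20.60.
Rounding up, n = 21 per group.

n = 21 per group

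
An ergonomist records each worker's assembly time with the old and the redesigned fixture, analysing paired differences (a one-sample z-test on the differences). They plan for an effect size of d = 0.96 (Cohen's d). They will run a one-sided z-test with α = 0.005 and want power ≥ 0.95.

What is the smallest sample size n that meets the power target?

n = 20

Set Φ(δ − 2.576) = 0.95; then δ − 2.576 = Φ⁻¹(0.95) = 1.645, giving δ = 4.221.
δ = d·√n ⇒ n = (δ/d)² = (4.221 / 0.96)² = 19.33.
Round up to the next whole unit.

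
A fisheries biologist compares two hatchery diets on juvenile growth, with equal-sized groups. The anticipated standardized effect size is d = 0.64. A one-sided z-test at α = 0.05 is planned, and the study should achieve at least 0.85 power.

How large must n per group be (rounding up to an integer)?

n = 36 per group

For power 0.85 need Φ(δ − z_{0.05}) = 0.85, so δ = z_{0.05} + z_{0.15} = 1.645 + 1.036 = 2.681.
δ = d·√(n/2) ⇒ n = 2(δ/d)² = 2 × (2.681 / 0.64)² = 35.10.
Round up to the next whole unit.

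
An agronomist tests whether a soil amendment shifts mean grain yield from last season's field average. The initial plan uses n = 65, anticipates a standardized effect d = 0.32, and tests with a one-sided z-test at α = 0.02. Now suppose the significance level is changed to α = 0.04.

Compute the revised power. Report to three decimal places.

Power ≈ 0.797

δ = d·√n = 0.32 × √65 = 2.5799 (unchanged). New critical value: z_{0.04} = 1.751.
Revised power = Φ(δ − 1.751) = Φ(0.829) = 0.7965.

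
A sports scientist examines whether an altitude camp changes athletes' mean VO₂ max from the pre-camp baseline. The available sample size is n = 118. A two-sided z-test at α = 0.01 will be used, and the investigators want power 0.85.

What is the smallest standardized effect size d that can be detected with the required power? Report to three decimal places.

d ≈ 0.333

Required noncentrality: δ = z_{0.005} + z_{0.15} = 2.576 + 1.036 = 3.612.
(The second rejection-region term Φ(−δ − z_{α/2}) is negligible and dropped.)
δ = d·√n ⇒ d = δ/√n = 3.612/√118 = 0.3325.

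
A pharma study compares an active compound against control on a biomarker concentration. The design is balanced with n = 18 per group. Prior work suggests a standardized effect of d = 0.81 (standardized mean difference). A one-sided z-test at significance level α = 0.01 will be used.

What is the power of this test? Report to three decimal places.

Noncentrality parameter: δ = d·√(n/2) = 0.81 × √(18/2) = 2.4300
Critical value for a one-sided test at α = 0.01: z_α = 2.326.
Power = P(Z > 2.326 − δ) = Φ(0.104) = 0.5413.

Power ≈ 0.541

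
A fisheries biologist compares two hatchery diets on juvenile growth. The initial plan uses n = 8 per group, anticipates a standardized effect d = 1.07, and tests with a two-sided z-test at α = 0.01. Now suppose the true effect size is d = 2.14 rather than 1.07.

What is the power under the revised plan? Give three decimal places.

With d = 2.14: δ = d·√(n/2) = 2.14 × √(8/2) = 4.2800. Critical value z_{0.005} = 2.576.
Revised power = Φ(δ − 2.576) + Φ(−δ − 2.576) = Φ(1.704) + Φ(-6.856) = 0.9558 + 0.0000 = 0.9558.

Power ≈ 0.956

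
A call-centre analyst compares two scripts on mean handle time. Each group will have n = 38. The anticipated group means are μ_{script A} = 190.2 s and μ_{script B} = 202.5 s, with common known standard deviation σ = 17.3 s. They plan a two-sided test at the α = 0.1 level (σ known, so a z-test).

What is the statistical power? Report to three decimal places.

Standardized effect: d = |μ_{script A} − μ_{script B}| / σ = |190.2 − 202.5| / 17.3 = 0.7110
Noncentrality parameter: δ = d·√(n/2) = 0.7110 × √(38/2) = 3.0991
Critical value for a two-sided test at α = 0.1: z_{α/2} = 1.645.
Power = Φ(δ − 1.645) + Φ(−δ − 1.645) = Φ(1.454) + Φ(-4.744) = 0.9271 + 0.0000 = 0.9271.

Power ≈ 0.927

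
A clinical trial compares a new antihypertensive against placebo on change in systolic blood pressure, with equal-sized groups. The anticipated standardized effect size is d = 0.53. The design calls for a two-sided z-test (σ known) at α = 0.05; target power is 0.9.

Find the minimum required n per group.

Set Φ(δ − 1.960) = 0.9; then δ − 1.960 = Φ⁻¹(0.9) = 1.282, giving δ = 3.242.
(For δ > 0 the lower-tail rejection region contributes negligibly to power, so the one-term inversion is standard.)
δ = d·√(n/2) ⇒ n = 2(δ/d)² = 2 × (3.242 / 0.53)² = 74.81.
Round up to the next whole unit.

n = 75 per group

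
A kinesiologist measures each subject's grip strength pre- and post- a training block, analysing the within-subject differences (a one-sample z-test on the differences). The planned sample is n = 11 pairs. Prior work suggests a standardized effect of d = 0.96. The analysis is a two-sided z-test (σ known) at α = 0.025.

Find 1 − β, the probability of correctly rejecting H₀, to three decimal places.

Noncentrality parameter: δ = d·√n = 0.96 × √11 = 3.1840
Two-sided α = 0.025 → critical value z_{0.0125} = 2.241.
Power = Φ(δ − 2.241) + Φ(−δ − 2.241) = Φ(0.943) + Φ(-5.425) = 0.8270 + 0.0000 = 0.8270.

Power ≈ 0.827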